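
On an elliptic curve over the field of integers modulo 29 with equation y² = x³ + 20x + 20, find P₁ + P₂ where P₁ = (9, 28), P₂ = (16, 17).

(9, 28) + (16, 17). λ = (17 - 28)/(16 - 9) ≡ 18/7 mod 29. 7⁻¹ ≡ 25 (mod 29), so λ ≡ 15.
  x = λ² - 9 - 16 = 225 - 25 ≡ 26; y = λ·(9 - 26) - 28 ≡ 7. → (26, 7)

(26, 7)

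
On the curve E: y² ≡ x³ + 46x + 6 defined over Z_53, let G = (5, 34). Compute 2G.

tangent at (5, 34): λ = (3·5² + 46)/(2·34) ≡ 15/15. 15⁻¹ ≡ 46 (mod 53), so λ ≡ 15·46 ≡ 1.
  x = λ² - 5 - 5 = 1 - 10 ≡ 44; y = λ·(5 - 44) - 34 ≡ 33. → (44, 33)

(44, 33)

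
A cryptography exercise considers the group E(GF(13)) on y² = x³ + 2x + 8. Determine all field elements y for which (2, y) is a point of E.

x³ + 2x + 8 = 20 ≡ 7 (mod 13).
7 is a non-residue mod 13; no y exists.

none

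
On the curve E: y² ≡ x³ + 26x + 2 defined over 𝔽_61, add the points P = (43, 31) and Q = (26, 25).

(5, 47)

(43, 31) + (26, 25). λ = (25 - 31)/(26 - 43) ≡ 55/44 mod 61. 44⁻¹ ≡ 43 (mod 61), so λ ≡ 47.
  x = λ² - 43 - 26 = 2209 - 69 ≡ 5; y = λ·(43 - 5) - 31 ≡ 47. → (5, 47)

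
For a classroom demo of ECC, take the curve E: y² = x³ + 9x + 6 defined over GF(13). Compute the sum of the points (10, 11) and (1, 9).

(12, 3)

(10, 11) + (1, 9). λ = (9 - 11)/(1 - 10) ≡ 11/4 mod 13. 4⁻¹ ≡ 10 (mod 13) since 4·10 = 40 ≡ 1, so λ ≡ 6.
  x = λ² - 10 - 1 = 36 - 11 ≡ 12; y = λ·(10 - 12) - 11 ≡ 3. → (12, 3)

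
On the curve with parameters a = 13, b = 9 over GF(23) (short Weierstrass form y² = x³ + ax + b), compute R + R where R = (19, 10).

(10, 14)

tangent at (19, 10): λ = (3·19² + 13)/(2·10) ≡ 15/20. 20⁻¹ ≡ 15 (mod 23) since 20·15 = 300 ≡ 1, so λ ≡ 15·15 ≡ 18.
  x = λ² - 19 - 19 = 324 - 38 ≡ 10; y = λ·(19 - 10) - 10 ≡ 14. → (10, 14)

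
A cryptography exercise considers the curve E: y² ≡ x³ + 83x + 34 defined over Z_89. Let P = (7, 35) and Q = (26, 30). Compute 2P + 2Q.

First 2P:
Repeated addition: build up to 2P.
2P: tangent at (7, 35): λ = (3·7² + 83)/(2·35) ≡ 52/70. 70⁻¹ ≡ 14 (mod 89) since 70·14 = 980 ≡ 1, so λ ≡ 52·14 ≡ 16.
  x = λ² - 7 - 7 = 256 - 14 ≡ 64; y = λ·(7 - 64) - 35 ≡ 32. → (64, 32)
2P = (64, 32).
Next 2Q:
Repeated addition: build up to 2Q.
2Q: tangent at (26, 30): λ = (3·26² + 83)/(2·30) ≡ 64/60. 60⁻¹ ≡ 46 (mod 89), so λ ≡ 64·46 ≡ 7.
  x = λ² - 26 - 26 = 49 - 52 ≡ 86; y = λ·(26 - 86) - 30 ≡ 84. → (86, 84)
2Q = (86, 84).
Finally 2P + 2Q:
(64, 32) + (86, 84). λ = (84 - 32)/(86 - 64) ≡ 52/22 mod 89. 22⁻¹ ≡ 85 (mod 89), so λ ≡ 59.
  x = λ² - 64 - 86 = 3481 - 150 ≡ 38; y = λ·(64 - 38) - 32 ≡ 78. → (38, 78)

(38, 78)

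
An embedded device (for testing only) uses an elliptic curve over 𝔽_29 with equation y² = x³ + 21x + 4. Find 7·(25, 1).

(22, 6)

Write Q = (25, 1).
Double-and-add on 7 = (111)₂. Start with Q = (25, 1) for the leading 1-bit.
double: tangent at (25, 1): λ = (3·25² + 21)/(2·1) ≡ 11/2. 2⁻¹ ≡ 15 (mod 29), so λ ≡ 11·15 ≡ 20.
  x = λ² - 25 - 25 = 400 - 50 ≡ 2; y = λ·(25 - 2) - 1 ≡ 24. → (2, 24)
add Q: (2, 24) + (25, 1). λ = (1 - 24)/(25 - 2) ≡ 6/23 mod 29. 23⁻¹ ≡ 24 (mod 29) since 23·24 = 552 ≡ 1, so λ ≡ 28.
  x = λ² - 2 - 25 = 784 - 27 ≡ 3; y = λ·(2 - 3) - 24 ≡ 6. → (3, 6)
double: tangent at (3, 6): λ = (3·3² + 21)/(2·6) ≡ 19/12. 12⁻¹ ≡ 17 (mod 29), so λ ≡ 19·17 ≡ 4.
  x = λ² - 3 - 3 = 16 - 6 ≡ 10; y = λ·(3 - 10) - 6 ≡ 24. → (10, 24)
add Q: (10, 24) + (25, 1). λ = (1 - 24)/(25 - 10) ≡ 6/15 mod 29. 15⁻¹ ≡ 2 (mod 29), so λ ≡ 12.
  x = λ² - 10 - 25 = 144 - 35 ≡ 22; y = λ·(10 - 22) - 24 ≡ 6. → (22, 6)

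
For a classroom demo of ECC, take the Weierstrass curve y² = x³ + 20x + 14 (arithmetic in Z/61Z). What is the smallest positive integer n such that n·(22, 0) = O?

2P: (22, 0) + (22, 0): same x and y₁ ≡ -y₂, so the sum is O.
2P = O, so the order is 2.

2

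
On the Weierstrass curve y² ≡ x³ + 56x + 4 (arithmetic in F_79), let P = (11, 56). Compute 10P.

Double-and-add on 10 = (1010)₂. Start with P = (11, 56) for the leading 1-bit.
double: tangent at (11, 56): λ = (3·11² + 56)/(2·56) ≡ 24/33. 33⁻¹ ≡ 12 (mod 79), so λ ≡ 24·12 ≡ 51.
  x = λ² - 11 - 11 = 2601 - 22 ≡ 51; y = λ·(11 - 51) - 56 ≡ 37. → (51, 37)
double: tangent at (51, 37): λ = (3·51² + 56)/(2·37) ≡ 38/74. 74⁻¹ ≡ 63 (mod 79), so λ ≡ 38·63 ≡ 24.
  x = λ² - 51 - 51 = 576 - 102 ≡ 0; y = λ·(51 - 0) - 37 ≡ 2. → (0, 2)
add P: (0, 2) + (11, 56). λ = (56 - 2)/(11 - 0) ≡ 54/11 mod 79. 11⁻¹ ≡ 36 (mod 79) since 11·36 = 396 ≡ 1, so λ ≡ 48.
  x = λ² - 0 - 11 = 2304 - 11 ≡ 2; y = λ·(0 - 2) - 2 ≡ 60. → (2, 60)
double: tangent at (2, 60): λ = (3·2² + 56)/(2·60) ≡ 68/41. 41⁻¹ ≡ 27 (mod 79), so λ ≡ 68·27 ≡ 19.
  x = λ² - 2 - 2 = 361 - 4 ≡ 41; y = λ·(2 - 41) - 60 ≡ 68. → (41, 68)

(41, 68)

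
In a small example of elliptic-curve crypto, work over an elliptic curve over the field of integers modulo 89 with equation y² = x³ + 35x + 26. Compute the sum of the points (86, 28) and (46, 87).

(41, 28)

(86, 28) + (46, 87). λ = (87 - 28)/(46 - 86) ≡ 59/49 mod 89. 49⁻¹ ≡ 20 (mod 89) since 49·20 = 980 ≡ 1, so λ ≡ 23.
  x = λ² - 86 - 46 = 529 - 132 ≡ 41; y = λ·(86 - 41) - 28 ≡ 28. → (41, 28)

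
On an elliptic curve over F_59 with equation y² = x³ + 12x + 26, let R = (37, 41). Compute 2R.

tangent at (37, 41): λ = (3·37² + 12)/(2·41) ≡ 48/23. 23⁻¹ ≡ 18 (mod 59), so λ ≡ 48·18 ≡ 38.
  x = λ² - 37 - 37 = 1444 - 74 ≡ 13; y = λ·(37 - 13) - 41 ≡ 45. → (13, 45)

(13, 45)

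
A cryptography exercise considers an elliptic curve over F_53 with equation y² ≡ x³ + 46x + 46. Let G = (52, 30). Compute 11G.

(44, 49)

Repeated addition: build up to 11G.
2G: tangent at (52, 30): λ = (3·52² + 46)/(2·30) ≡ 49/7. 7⁻¹ ≡ 38 (mod 53), so λ ≡ 49·38 ≡ 7.
  x = λ² - 52 - 52 = 49 - 104 ≡ 51; y = λ·(52 - 51) - 30 ≡ 30. → (51, 30)
3G: (51, 30) + (52, 30). λ = (30 - 30)/(52 - 51) ≡ 0/1 mod 53. 1⁻¹ ≡ 1 (mod 53), so λ ≡ 0.
  x = λ² - 51 - 52 = 0 - 103 ≡ 3; y = λ·(51 - 3) - 30 ≡ 23. → (3, 23)
4G: (3, 23) + (52, 30). λ = (30 - 23)/(52 - 3) ≡ 7/49 mod 53. 49⁻¹ ≡ 13 (mod 53) since 49·13 = 637 ≡ 1, so λ ≡ 38.
  x = λ² - 3 - 52 = 1444 - 55 ≡ 11; y = λ·(3 - 11) - 23 ≡ 44. → (11, 44)
5G: (11, 44) + (52, 30). λ = (30 - 44)/(52 - 11) ≡ 39/41 mod 53. 41⁻¹ ≡ 22 (mod 53), so λ ≡ 10.
  x = λ² - 11 - 52 = 100 - 63 ≡ 37; y = λ·(11 - 37) - 44 ≡ 14. → (37, 14)
6G: (37, 14) + (52, 30). λ = (30 - 14)/(52 - 37) ≡ 16/15 mod 53. 15⁻¹ ≡ 46 (mod 53), so λ ≡ 47.
  x = λ² - 37 - 52 = 2209 - 89 ≡ 0; y = λ·(37 - 0) - 14 ≡ 29. → (0, 29)
7G: (0, 29) + (52, 30). λ = (30 - 29)/(52 - 0) ≡ 1/52 mod 53. 52⁻¹ ≡ 52 (mod 53), so λ ≡ 52.
  x = λ² - 0 - 52 = 2704 - 52 ≡ 2; y = λ·(0 - 2) - 29 ≡ 26. → (2, 26)
8G: (2, 26) + (52, 30). λ = (30 - 26)/(52 - 2) ≡ 4/50 mod 53. 50⁻¹ ≡ 35 (mod 53), so λ ≡ 34.
  x = λ² - 2 - 52 = 1156 - 54 ≡ 42; y = λ·(2 - 42) - 26 ≡ 45. → (42, 45)
9G: (42, 45) + (52, 30). λ = (30 - 45)/(52 - 42) ≡ 38/10 mod 53. 10⁻¹ ≡ 16 (mod 53), so λ ≡ 25.
  x = λ² - 42 - 52 = 625 - 94 ≡ 1; y = λ·(42 - 1) - 45 ≡ 26. → (1, 26)
10G: (1, 26) + (52, 30). λ = (30 - 26)/(52 - 1) ≡ 4/51 mod 53. 51⁻¹ ≡ 26 (mod 53) since 51·26 = 1326 ≡ 1, so λ ≡ 51.
  x = λ² - 1 - 52 = 2601 - 53 ≡ 4; y = λ·(1 - 4) - 26 ≡ 33. → (4, 33)
11G: (4, 33) + (52, 30). λ = (30 - 33)/(52 - 4) ≡ 50/48 mod 53. 48⁻¹ ≡ 21 (mod 53), so λ ≡ 43.
  x = λ² - 4 - 52 = 1849 - 56 ≡ 44; y = λ·(4 - 44) - 33 ≡ 49. → (44, 49)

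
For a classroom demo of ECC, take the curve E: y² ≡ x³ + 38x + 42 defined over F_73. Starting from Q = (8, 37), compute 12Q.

Repeated addition: build up to 12Q.
2Q: tangent at (8, 37): λ = (3·8² + 38)/(2·37) ≡ 11/1. 1⁻¹ ≡ 1 (mod 73), so λ ≡ 11·1 ≡ 11.
  x = λ² - 8 - 8 = 121 - 16 ≡ 32; y = λ·(8 - 32) - 37 ≡ 64. → (32, 64)
3Q: (32, 64) + (8, 37). λ = (37 - 64)/(8 - 32) ≡ 46/49 mod 73. 49⁻¹ ≡ 3 (mod 73) since 49·3 = 147 ≡ 1, so λ ≡ 65.
  x = λ² - 32 - 8 = 4225 - 40 ≡ 24; y = λ·(32 - 24) - 64 ≡ 18. → (24, 18)
4Q: (24, 18) + (8, 37). λ = (37 - 18)/(8 - 24) ≡ 19/57 mod 73. 57⁻¹ ≡ 41 (mod 73), so λ ≡ 49.
  x = λ² - 24 - 8 = 2401 - 32 ≡ 33; y = λ·(24 - 33) - 18 ≡ 52. → (33, 52)
5Q: (33, 52) + (8, 37). λ = (37 - 52)/(8 - 33) ≡ 58/48 mod 73. 48⁻¹ ≡ 35 (mod 73), so λ ≡ 59.
  x = λ² - 33 - 8 = 3481 - 41 ≡ 9; y = λ·(33 - 9) - 52 ≡ 50. → (9, 50)
6Q: (9, 50) + (8, 37). λ = (37 - 50)/(8 - 9) ≡ 60/72 mod 73. 72⁻¹ ≡ 72 (mod 73), so λ ≡ 13.
  x = λ² - 9 - 8 = 169 - 17 ≡ 6; y = λ·(9 - 6) - 50 ≡ 62. → (6, 62)
7Q: (6, 62) + (8, 37). λ = (37 - 62)/(8 - 6) ≡ 48/2 mod 73. 2⁻¹ ≡ 37 (mod 73) since 2·37 = 74 ≡ 1, so λ ≡ 24.
  x = λ² - 6 - 8 = 576 - 14 ≡ 51; y = λ·(6 - 51) - 62 ≡ 26. → (51, 26)
8Q: (51, 26) + (8, 37). λ = (37 - 26)/(8 - 51) ≡ 11/30 mod 73. 30⁻¹ ≡ 56 (mod 73), so λ ≡ 32.
  x = λ² - 51 - 8 = 1024 - 59 ≡ 16; y = λ·(51 - 16) - 26 ≡ 72. → (16, 72)
9Q: (16, 72) + (8, 37). λ = (37 - 72)/(8 - 16) ≡ 38/65 mod 73. 65⁻¹ ≡ 9 (mod 73) since 65·9 = 585 ≡ 1, so λ ≡ 50.
  x = λ² - 16 - 8 = 2500 - 24 ≡ 67; y = λ·(16 - 67) - 72 ≡ 6. → (67, 6)
10Q: (67, 6) + (8, 37). λ = (37 - 6)/(8 - 67) ≡ 31/14 mod 73. 14⁻¹ ≡ 47 (mod 73), so λ ≡ 70.
  x = λ² - 67 - 8 = 4900 - 75 ≡ 7; y = λ·(67 - 7) - 6 ≡ 33. → (7, 33)
11Q: (7, 33) + (8, 37). λ = (37 - 33)/(8 - 7) ≡ 4/1 mod 73. 1⁻¹ ≡ 1 (mod 73), so λ ≡ 4.
  x = λ² - 7 - 8 = 16 - 15 ≡ 1; y = λ·(7 - 1) - 33 ≡ 64. → (1, 64)
12Q: (1, 64) + (8, 37). λ = (37 - 64)/(8 - 1) ≡ 46/7 mod 73. 7⁻¹ ≡ 21 (mod 73), so λ ≡ 17.
  x = λ² - 1 - 8 = 289 - 9 ≡ 61; y = λ·(1 - 61) - 64 ≡ 11. → (61, 11)

(61, 11)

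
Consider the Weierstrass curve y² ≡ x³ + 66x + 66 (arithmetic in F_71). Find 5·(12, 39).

Write P = (12, 39).
Repeated addition: build up to 5P.
2P: tangent at (12, 39): λ = (3·12² + 66)/(2·39) ≡ 1/7. 7⁻¹ ≡ 61 (mod 71) since 7·61 = 427 ≡ 1, so λ ≡ 1·61 ≡ 61.
  x = λ² - 12 - 12 = 3721 - 24 ≡ 5; y = λ·(12 - 5) - 39 ≡ 33. → (5, 33)
3P: (5, 33) + (12, 39). λ = (39 - 33)/(12 - 5) ≡ 6/7 mod 71. 7⁻¹ ≡ 61 (mod 71) since 7·61 = 427 ≡ 1, so λ ≡ 11.
  x = λ² - 5 - 12 = 121 - 17 ≡ 33; y = λ·(5 - 33) - 33 ≡ 14. → (33, 14)
4P: (33, 14) + (12, 39). λ = (39 - 14)/(12 - 33) ≡ 25/50 mod 71. 50⁻¹ ≡ 27 (mod 71), so λ ≡ 36.
  x = λ² - 33 - 12 = 1296 - 45 ≡ 44; y = λ·(33 - 44) - 14 ≡ 16. → (44, 16)
5P: (44, 16) + (12, 39). λ = (39 - 16)/(12 - 44) ≡ 23/39 mod 71. 39⁻¹ ≡ 51 (mod 71), so λ ≡ 37.
  x = λ² - 44 - 12 = 1369 - 56 ≡ 35; y = λ·(44 - 35) - 16 ≡ 33. → (35, 33)

(35, 33)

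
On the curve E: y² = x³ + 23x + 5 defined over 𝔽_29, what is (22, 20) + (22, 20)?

(23, 12)

tangent at (22, 20): λ = (3·22² + 23)/(2·20) ≡ 25/11. 11⁻¹ ≡ 8 (mod 29) since 11·8 = 88 ≡ 1, so λ ≡ 25·8 ≡ 26.
  x = λ² - 22 - 22 = 676 - 44 ≡ 23; y = λ·(22 - 23) - 20 ≡ 12. → (23, 12)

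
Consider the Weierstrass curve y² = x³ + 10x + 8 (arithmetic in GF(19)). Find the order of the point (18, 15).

3

2P: tangent at (18, 15): λ = (3·18² + 10)/(2·15) ≡ 13/11. 11⁻¹ ≡ 7 (mod 19) since 11·7 = 77 ≡ 1, so λ ≡ 13·7 ≡ 15.
  x = λ² - 18 - 18 = 225 - 36 ≡ 18; y = λ·(18 - 18) - 15 ≡ 4. → (18, 4)
3P: (18, 4) + (18, 15): same x and y₁ ≡ -y₂, so the sum is O.
3P = O, so the order is 3.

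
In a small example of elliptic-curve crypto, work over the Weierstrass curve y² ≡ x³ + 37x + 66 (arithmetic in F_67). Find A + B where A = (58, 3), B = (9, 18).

(10, 37)

(58, 3) + (9, 18). λ = (18 - 3)/(9 - 58) ≡ 15/18 mod 67. 18⁻¹ ≡ 41 (mod 67), so λ ≡ 12.
  x = λ² - 58 - 9 = 144 - 67 ≡ 10; y = λ·(58 - 10) - 3 ≡ 37. → (10, 37)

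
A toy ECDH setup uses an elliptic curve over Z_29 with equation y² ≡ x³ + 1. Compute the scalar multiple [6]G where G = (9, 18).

Repeated addition: build up to 6G.
2G: tangent at (9, 18): λ = (3·9² + 0)/(2·18) ≡ 11/7. 7⁻¹ ≡ 25 (mod 29), so λ ≡ 11·25 ≡ 14.
  x = λ² - 9 - 9 = 196 - 18 ≡ 4; y = λ·(9 - 4) - 18 ≡ 23. → (4, 23)
3G: (4, 23) + (9, 18). λ = (18 - 23)/(9 - 4) ≡ 24/5 mod 29. 5⁻¹ ≡ 6 (mod 29) since 5·6 = 30 ≡ 1, so λ ≡ 28.
  x = λ² - 4 - 9 = 784 - 13 ≡ 17; y = λ·(4 - 17) - 23 ≡ 19. → (17, 19)
4G: (17, 19) + (9, 18). λ = (18 - 19)/(9 - 17) ≡ 28/21 mod 29. 21⁻¹ ≡ 18 (mod 29) since 21·18 = 378 ≡ 1, so λ ≡ 11.
  x = λ² - 17 - 9 = 121 - 26 ≡ 8; y = λ·(17 - 8) - 19 ≡ 22. → (8, 22)
5G: (8, 22) + (9, 18). λ = (18 - 22)/(9 - 8) ≡ 25/1 mod 29. 1⁻¹ ≡ 1 (mod 29), so λ ≡ 25.
  x = λ² - 8 - 9 = 625 - 17 ≡ 28; y = λ·(8 - 28) - 22 ≡ 0. → (28, 0)
6G: (28, 0) + (9, 18). λ = (18 - 0)/(9 - 28) ≡ 18/10 mod 29. 10⁻¹ ≡ 3 (mod 29), so λ ≡ 25.
  x = λ² - 28 - 9 = 625 - 37 ≡ 8; y = λ·(28 - 8) - 0 ≡ 7. → (8, 7)

(8, 7)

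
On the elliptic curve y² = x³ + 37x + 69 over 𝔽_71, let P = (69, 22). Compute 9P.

(57, 12)

Double-and-add on 9 = (1001)₂. Start with P = (69, 22) for the leading 1-bit.
double: tangent at (69, 22): λ = (3·69² + 37)/(2·22) ≡ 49/44. 44⁻¹ ≡ 21 (mod 71), so λ ≡ 49·21 ≡ 35.
  x = λ² - 69 - 69 = 1225 - 138 ≡ 22; y = λ·(69 - 22) - 22 ≡ 61. → (22, 61)
double: tangent at (22, 61): λ = (3·22² + 37)/(2·61) ≡ 69/51. 51⁻¹ ≡ 39 (mod 71), so λ ≡ 69·39 ≡ 64.
  x = λ² - 22 - 22 = 4096 - 44 ≡ 5; y = λ·(22 - 5) - 61 ≡ 33. → (5, 33)
double: tangent at (5, 33): λ = (3·5² + 37)/(2·33) ≡ 41/66. 66⁻¹ ≡ 14 (mod 71) since 66·14 = 924 ≡ 1, so λ ≡ 41·14 ≡ 6.
  x = λ² - 5 - 5 = 36 - 10 ≡ 26; y = λ·(5 - 26) - 33 ≡ 54. → (26, 54)
add P: (26, 54) + (69, 22). λ = (22 - 54)/(69 - 26) ≡ 39/43 mod 71. 43⁻¹ ≡ 38 (mod 71) since 43·38 = 1634 ≡ 1, so λ ≡ 62.
  x = λ² - 26 - 69 = 3844 - 95 ≡ 57; y = λ·(26 - 57) - 54 ≡ 12. → (57, 12)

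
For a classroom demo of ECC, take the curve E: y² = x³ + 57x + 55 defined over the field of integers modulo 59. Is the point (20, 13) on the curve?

y² = 13² ≡ 51; x³ + 57x + 55 = 9195 ≡ 50 (mod 59). 51 ≠ 50.

no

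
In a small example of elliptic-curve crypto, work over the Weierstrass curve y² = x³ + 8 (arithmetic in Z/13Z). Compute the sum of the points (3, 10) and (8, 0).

(6, 9)

(3, 10) + (8, 0). λ = (0 - 10)/(8 - 3) ≡ 3/5 mod 13. 5⁻¹ ≡ 8 (mod 13) since 5·8 = 40 ≡ 1, so λ ≡ 11.
  x = λ² - 3 - 8 = 121 - 11 ≡ 6; y = λ·(3 - 6) - 10 ≡ 9. → (6, 9)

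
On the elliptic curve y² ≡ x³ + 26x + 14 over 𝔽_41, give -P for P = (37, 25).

(37, 16)

-(37, 25) = (37, -25 mod 41) = (37, 16).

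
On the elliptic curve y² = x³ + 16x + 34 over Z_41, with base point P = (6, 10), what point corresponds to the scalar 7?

(33, 3)

Repeated addition: build up to 7P.
2P: tangent at (6, 10): λ = (3·6² + 16)/(2·10) ≡ 1/20. 20⁻¹ ≡ 39 (mod 41), so λ ≡ 1·39 ≡ 39.
  x = λ² - 6 - 6 = 1521 - 12 ≡ 33; y = λ·(6 - 33) - 10 ≡ 3. → (33, 3)
3P: (33, 3) + (6, 10). λ = (10 - 3)/(6 - 33) ≡ 7/14 mod 41. 14⁻¹ ≡ 3 (mod 41) since 14·3 = 42 ≡ 1, so λ ≡ 21.
  x = λ² - 33 - 6 = 441 - 39 ≡ 33; y = λ·(33 - 33) - 3 ≡ 38. → (33, 38)
4P: (33, 38) + (6, 10). λ = (10 - 38)/(6 - 33) ≡ 13/14 mod 41. 14⁻¹ ≡ 3 (mod 41), so λ ≡ 39.
  x = λ² - 33 - 6 = 1521 - 39 ≡ 6; y = λ·(33 - 6) - 38 ≡ 31. → (6, 31)
5P: (6, 31) + (6, 10): same x and y₁ ≡ -y₂, so the sum is O.
6P: O + (6, 10) = (6, 10) (identity).
7P: tangent at (6, 10): λ = (3·6² + 16)/(2·10) ≡ 1/20. 20⁻¹ ≡ 39 (mod 41) since 20·39 = 780 ≡ 1, so λ ≡ 1·39 ≡ 39.
  x = λ² - 6 - 6 = 1521 - 12 ≡ 33; y = λ·(6 - 33) - 10 ≡ 3. → (33, 3)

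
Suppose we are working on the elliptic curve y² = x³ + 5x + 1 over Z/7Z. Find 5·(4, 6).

Write G = (4, 6).
Double-and-add on 5 = (101)₂. Start with G = (4, 6) for the leading 1-bit.
double: tangent at (4, 6): λ = (3·4² + 5)/(2·6) ≡ 4/5. 5⁻¹ ≡ 3 (mod 7), so λ ≡ 4·3 ≡ 5.
  x = λ² - 4 - 4 = 25 - 8 ≡ 3; y = λ·(4 - 3) - 6 ≡ 6. → (3, 6)
double: tangent at (3, 6): λ = (3·3² + 5)/(2·6) ≡ 4/5. 5⁻¹ ≡ 3 (mod 7) since 5·3 = 15 ≡ 1, so λ ≡ 4·3 ≡ 5.
  x = λ² - 3 - 3 = 25 - 6 ≡ 5; y = λ·(3 - 5) - 6 ≡ 5. → (5, 5)
add G: (5, 5) + (4, 6). λ = (6 - 5)/(4 - 5) ≡ 1/6 mod 7. 6⁻¹ ≡ 6 (mod 7), so λ ≡ 6.
  x = λ² - 5 - 4 = 36 - 9 ≡ 6; y = λ·(5 - 6) - 5 ≡ 3. → (6, 3)

(6, 3)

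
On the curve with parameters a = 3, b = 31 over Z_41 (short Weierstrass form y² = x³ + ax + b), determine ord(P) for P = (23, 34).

2P: tangent at (23, 34): λ = (3·23² + 3)/(2·34) ≡ 32/27. 27⁻¹ ≡ 38 (mod 41), so λ ≡ 32·38 ≡ 27.
  x = λ² - 23 - 23 = 729 - 46 ≡ 27; y = λ·(23 - 27) - 34 ≡ 22. → (27, 22)
3P: (27, 22) + (23, 34). λ = (34 - 22)/(23 - 27) ≡ 12/37 mod 41. 37⁻¹ ≡ 10 (mod 41) since 37·10 = 370 ≡ 1, so λ ≡ 38.
  x = λ² - 27 - 23 = 1444 - 50 ≡ 0; y = λ·(27 - 0) - 22 ≡ 20. → (0, 20)
4P: (0, 20) + (23, 34). λ = (34 - 20)/(23 - 0) ≡ 14/23 mod 41. 23⁻¹ ≡ 25 (mod 41), so λ ≡ 22.
  x = λ² - 0 - 23 = 484 - 23 ≡ 10; y = λ·(0 - 10) - 20 ≡ 6. → (10, 6)
5P: (10, 6) + (23, 34). λ = (34 - 6)/(23 - 10) ≡ 28/13 mod 41. 13⁻¹ ≡ 19 (mod 41), so λ ≡ 40.
  x = λ² - 10 - 23 = 1600 - 33 ≡ 9; y = λ·(10 - 9) - 6 ≡ 34. → (9, 34)
6P: (9, 34) + (23, 34). λ = (34 - 34)/(23 - 9) ≡ 0/14 mod 41. 14⁻¹ ≡ 3 (mod 41), so λ ≡ 0.
  x = λ² - 9 - 23 = 0 - 32 ≡ 9; y = λ·(9 - 9) - 34 ≡ 7. → (9, 7)
7P: (9, 7) + (23, 34). λ = (34 - 7)/(23 - 9) ≡ 27/14 mod 41. 14⁻¹ ≡ 3 (mod 41), so λ ≡ 40.
  x = λ² - 9 - 23 = 1600 - 32 ≡ 10; y = λ·(9 - 10) - 7 ≡ 35. → (10, 35)
8P: (10, 35) + (23, 34). λ = (34 - 35)/(23 - 10) ≡ 40/13 mod 41. 13⁻¹ ≡ 19 (mod 41) since 13·19 = 247 ≡ 1, so λ ≡ 22.
  x = λ² - 10 - 23 = 484 - 33 ≡ 0; y = λ·(10 - 0) - 35 ≡ 21. → (0, 21)
9P: (0, 21) + (23, 34). λ = (34 - 21)/(23 - 0) ≡ 13/23 mod 41. 23⁻¹ ≡ 25 (mod 41), so λ ≡ 38.
  x = λ² - 0 - 23 = 1444 - 23 ≡ 27; y = λ·(0 - 27) - 21 ≡ 19. → (27, 19)
10P: (27, 19) + (23, 34). λ = (34 - 19)/(23 - 27) ≡ 15/37 mod 41. 37⁻¹ ≡ 10 (mod 41), so λ ≡ 27.
  x = λ² - 27 - 23 = 729 - 50 ≡ 23; y = λ·(27 - 23) - 19 ≡ 7. → (23, 7)
11P: (23, 7) + (23, 34): same x and y₁ ≡ -y₂, so the sum is ∞.
11P = ∞, so the order is 11.

11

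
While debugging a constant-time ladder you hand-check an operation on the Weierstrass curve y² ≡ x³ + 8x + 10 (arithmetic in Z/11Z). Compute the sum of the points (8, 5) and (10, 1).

(8, 5) + (10, 1). λ = (1 - 5)/(10 - 8) ≡ 7/2 mod 11. 2⁻¹ ≡ 6 (mod 11), so λ ≡ 9.
  x = λ² - 8 - 10 = 81 - 18 ≡ 8; y = λ·(8 - 8) - 5 ≡ 6. → (8, 6)

(8, 6)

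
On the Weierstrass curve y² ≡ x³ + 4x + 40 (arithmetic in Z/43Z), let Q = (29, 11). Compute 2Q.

(41, 14)

tangent at (29, 11): λ = (3·29² + 4)/(2·11) ≡ 33/22. 22⁻¹ ≡ 2 (mod 43), so λ ≡ 33·2 ≡ 23.
  x = λ² - 29 - 29 = 529 - 58 ≡ 41; y = λ·(29 - 41) - 11 ≡ 14. → (41, 14)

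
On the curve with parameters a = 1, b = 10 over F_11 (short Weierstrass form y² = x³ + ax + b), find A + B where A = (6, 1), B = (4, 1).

(6, 1) + (4, 1). λ = (1 - 1)/(4 - 6) ≡ 0/9 mod 11. 9⁻¹ ≡ 5 (mod 11) since 9·5 = 45 ≡ 1, so λ ≡ 0.
  x = λ² - 6 - 4 = 0 - 10 ≡ 1; y = λ·(6 - 1) - 1 ≡ 10. → (1, 10)

(1, 10)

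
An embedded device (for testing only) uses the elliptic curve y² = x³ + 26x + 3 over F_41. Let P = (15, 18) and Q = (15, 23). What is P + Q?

The two points share x = 15 and their y-coordinates satisfy 18 + 23 ≡ 0 (mod 41), so they are inverses. Their sum is O.

O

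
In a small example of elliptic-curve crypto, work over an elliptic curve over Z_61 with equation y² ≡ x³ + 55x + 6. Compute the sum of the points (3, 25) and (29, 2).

(25, 32)

(3, 25) + (29, 2). λ = (2 - 25)/(29 - 3) ≡ 38/26 mod 61. 26⁻¹ ≡ 54 (mod 61) since 26·54 = 1404 ≡ 1, so λ ≡ 39.
  x = λ² - 3 - 29 = 1521 - 32 ≡ 25; y = λ·(3 - 25) - 25 ≡ 32. → (25, 32)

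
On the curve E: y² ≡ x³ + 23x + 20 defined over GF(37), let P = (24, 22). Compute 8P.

(1, 28)

Double-and-add on 8 = (1000)₂. Start with P = (24, 22) for the leading 1-bit.
double: tangent at (24, 22): λ = (3·24² + 23)/(2·22) ≡ 12/7. 7⁻¹ ≡ 16 (mod 37) since 7·16 = 112 ≡ 1, so λ ≡ 12·16 ≡ 7.
  x = λ² - 24 - 24 = 49 - 48 ≡ 1; y = λ·(24 - 1) - 22 ≡ 28. → (1, 28)
double: tangent at (1, 28): λ = (3·1² + 23)/(2·28) ≡ 26/19. 19⁻¹ ≡ 2 (mod 37) since 19·2 = 38 ≡ 1, so λ ≡ 26·2 ≡ 15.
  x = λ² - 1 - 1 = 225 - 2 ≡ 1; y = λ·(1 - 1) - 28 ≡ 9. → (1, 9)
double: tangent at (1, 9): λ = (3·1² + 23)/(2·9) ≡ 26/18. 18⁻¹ ≡ 35 (mod 37), so λ ≡ 26·35 ≡ 22.
  x = λ² - 1 - 1 = 484 - 2 ≡ 1; y = λ·(1 - 1) - 9 ≡ 28. → (1, 28)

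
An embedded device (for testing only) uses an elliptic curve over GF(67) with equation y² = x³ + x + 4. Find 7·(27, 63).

O

Write P = (27, 63).
Repeated addition: build up to 7P.
2P: tangent at (27, 63): λ = (3·27² + 1)/(2·63) ≡ 44/59. 59⁻¹ ≡ 25 (mod 67) since 59·25 = 1475 ≡ 1, so λ ≡ 44·25 ≡ 28.
  x = λ² - 27 - 27 = 784 - 54 ≡ 60; y = λ·(27 - 60) - 63 ≡ 18. → (60, 18)
3P: (60, 18) + (27, 63). λ = (63 - 18)/(27 - 60) ≡ 45/34 mod 67. 34⁻¹ ≡ 2 (mod 67), so λ ≡ 23.
  x = λ² - 60 - 27 = 529 - 87 ≡ 40; y = λ·(60 - 40) - 18 ≡ 40. → (40, 40)
4P: (40, 40) + (27, 63). λ = (63 - 40)/(27 - 40) ≡ 23/54 mod 67. 54⁻¹ ≡ 36 (mod 67) since 54·36 = 1944 ≡ 1, so λ ≡ 24.
  x = λ² - 40 - 27 = 576 - 67 ≡ 40; y = λ·(40 - 40) - 40 ≡ 27. → (40, 27)
5P: (40, 27) + (27, 63). λ = (63 - 27)/(27 - 40) ≡ 36/54 mod 67. 54⁻¹ ≡ 36 (mod 67) since 54·36 = 1944 ≡ 1, so λ ≡ 23.
  x = λ² - 40 - 27 = 529 - 67 ≡ 60; y = λ·(40 - 60) - 27 ≡ 49. → (60, 49)
6P: (60, 49) + (27, 63). λ = (63 - 49)/(27 - 60) ≡ 14/34 mod 67. 34⁻¹ ≡ 2 (mod 67), so λ ≡ 28.
  x = λ² - 60 - 27 = 784 - 87 ≡ 27; y = λ·(60 - 27) - 49 ≡ 4. → (27, 4)
7P: (27, 4) + (27, 63): same x and y₁ ≡ -y₂, so the sum is 𝒪.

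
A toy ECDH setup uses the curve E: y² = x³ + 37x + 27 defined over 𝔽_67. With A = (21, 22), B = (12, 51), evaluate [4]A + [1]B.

First 4A:
Double-and-add on 4 = (100)₂. Start with A = (21, 22) for the leading 1-bit.
double: tangent at (21, 22): λ = (3·21² + 37)/(2·22) ≡ 20/44. 44⁻¹ ≡ 32 (mod 67), so λ ≡ 20·32 ≡ 37.
  x = λ² - 21 - 21 = 1369 - 42 ≡ 54; y = λ·(21 - 54) - 22 ≡ 30. → (54, 30)
double: tangent at (54, 30): λ = (3·54² + 37)/(2·30) ≡ 8/60. 60⁻¹ ≡ 19 (mod 67), so λ ≡ 8·19 ≡ 18.
  x = λ² - 54 - 54 = 324 - 108 ≡ 15; y = λ·(54 - 15) - 30 ≡ 2. → (15, 2)
4A = (15, 2).
Finally 4A + B:
(15, 2) + (12, 51). λ = (51 - 2)/(12 - 15) ≡ 49/64 mod 67. 64⁻¹ ≡ 22 (mod 67), so λ ≡ 6.
  x = λ² - 15 - 12 = 36 - 27 ≡ 9; y = λ·(15 - 9) - 2 ≡ 34. → (9, 34)

(9, 34)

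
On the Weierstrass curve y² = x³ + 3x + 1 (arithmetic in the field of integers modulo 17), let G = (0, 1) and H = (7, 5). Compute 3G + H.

First 3G:
Repeated addition: build up to 3G.
2G: tangent at (0, 1): λ = (3·0² + 3)/(2·1) ≡ 3/2. 2⁻¹ ≡ 9 (mod 17) since 2·9 = 18 ≡ 1, so λ ≡ 3·9 ≡ 10.
  x = λ² - 0 - 0 = 100 - 0 ≡ 15; y = λ·(0 - 15) - 1 ≡ 2. → (15, 2)
3G: (15, 2) + (0, 1). λ = (1 - 2)/(0 - 15) ≡ 16/2 mod 17. 2⁻¹ ≡ 9 (mod 17), so λ ≡ 8.
  x = λ² - 15 - 0 = 64 - 15 ≡ 15; y = λ·(15 - 15) - 2 ≡ 15. → (15, 15)
3G = (15, 15).
Finally 3G + H:
(15, 15) + (7, 5). λ = (5 - 15)/(7 - 15) ≡ 7/9 mod 17. 9⁻¹ ≡ 2 (mod 17), so λ ≡ 14.
  x = λ² - 15 - 7 = 196 - 22 ≡ 4; y = λ·(15 - 4) - 15 ≡ 3. → (4, 3)

(4, 3)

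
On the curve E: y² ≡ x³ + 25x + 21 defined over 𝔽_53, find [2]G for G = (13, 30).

tangent at (13, 30): λ = (3·13² + 25)/(2·30) ≡ 2/7. 7⁻¹ ≡ 38 (mod 53) since 7·38 = 266 ≡ 1, so λ ≡ 2·38 ≡ 23.
  x = λ² - 13 - 13 = 529 - 26 ≡ 26; y = λ·(13 - 26) - 30 ≡ 42. → (26, 42)

(26, 42)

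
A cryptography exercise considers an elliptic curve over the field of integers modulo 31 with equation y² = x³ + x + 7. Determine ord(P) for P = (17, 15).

2P: tangent at (17, 15): λ = (3·17² + 1)/(2·15) ≡ 0/30. 30⁻¹ ≡ 30 (mod 31) since 30·30 = 900 ≡ 1, so λ ≡ 0·30 ≡ 0.
  x = λ² - 17 - 17 = 0 - 34 ≡ 28; y = λ·(17 - 28) - 15 ≡ 16. → (28, 16)
3P: (28, 16) + (17, 15). λ = (15 - 16)/(17 - 28) ≡ 30/20 mod 31. 20⁻¹ ≡ 14 (mod 31) since 20·14 = 280 ≡ 1, so λ ≡ 17.
  x = λ² - 28 - 17 = 289 - 45 ≡ 27; y = λ·(28 - 27) - 16 ≡ 1. → (27, 1)
4P: (27, 1) + (17, 15). λ = (15 - 1)/(17 - 27) ≡ 14/21 mod 31. 21⁻¹ ≡ 3 (mod 31) since 21·3 = 63 ≡ 1, so λ ≡ 11.
  x = λ² - 27 - 17 = 121 - 44 ≡ 15; y = λ·(27 - 15) - 1 ≡ 7. → (15, 7)
5P: (15, 7) + (17, 15). λ = (15 - 7)/(17 - 15) ≡ 8/2 mod 31. 2⁻¹ ≡ 16 (mod 31), so λ ≡ 4.
  x = λ² - 15 - 17 = 16 - 32 ≡ 15; y = λ·(15 - 15) - 7 ≡ 24. → (15, 24)
6P: (15, 24) + (17, 15). λ = (15 - 24)/(17 - 15) ≡ 22/2 mod 31. 2⁻¹ ≡ 16 (mod 31), so λ ≡ 11.
  x = λ² - 15 - 17 = 121 - 32 ≡ 27; y = λ·(15 - 27) - 24 ≡ 30. → (27, 30)
7P: (27, 30) + (17, 15). λ = (15 - 30)/(17 - 27) ≡ 16/21 mod 31. 21⁻¹ ≡ 3 (mod 31), so λ ≡ 17.
  x = λ² - 27 - 17 = 289 - 44 ≡ 28; y = λ·(27 - 28) - 30 ≡ 15. → (28, 15)
8P: (28, 15) + (17, 15). λ = (15 - 15)/(17 - 28) ≡ 0/20 mod 31. 20⁻¹ ≡ 14 (mod 31) since 20·14 = 280 ≡ 1, so λ ≡ 0.
  x = λ² - 28 - 17 = 0 - 45 ≡ 17; y = λ·(28 - 17) - 15 ≡ 16. → (17, 16)
9P: (17, 16) + (17, 15): same x and y₁ ≡ -y₂, so the sum is O.
9P = O, so the order is 9.

9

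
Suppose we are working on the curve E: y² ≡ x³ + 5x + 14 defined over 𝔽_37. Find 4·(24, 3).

Write P = (24, 3).
Double-and-add on 4 = (100)₂. Start with P = (24, 3) for the leading 1-bit.
double: tangent at (24, 3): λ = (3·24² + 5)/(2·3) ≡ 31/6. 6⁻¹ ≡ 31 (mod 37), so λ ≡ 31·31 ≡ 36.
  x = λ² - 24 - 24 = 1296 - 48 ≡ 27; y = λ·(24 - 27) - 3 ≡ 0. → (27, 0)
double: (27, 0) + (27, 0): same x and y₁ ≡ -y₂, so the sum is 𝒪.

O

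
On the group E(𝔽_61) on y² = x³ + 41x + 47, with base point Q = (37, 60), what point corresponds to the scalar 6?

(17, 17)

Double-and-add on 6 = (110)₂. Start with Q = (37, 60) for the leading 1-bit.
double: tangent at (37, 60): λ = (3·37² + 41)/(2·60) ≡ 0/59. 59⁻¹ ≡ 30 (mod 61), so λ ≡ 0·30 ≡ 0.
  x = λ² - 37 - 37 = 0 - 74 ≡ 48; y = λ·(37 - 48) - 60 ≡ 1. → (48, 1)
add Q: (48, 1) + (37, 60). λ = (60 - 1)/(37 - 48) ≡ 59/50 mod 61. 50⁻¹ ≡ 11 (mod 61) since 50·11 = 550 ≡ 1, so λ ≡ 39.
  x = λ² - 48 - 37 = 1521 - 85 ≡ 33; y = λ·(48 - 33) - 1 ≡ 35. → (33, 35)
double: tangent at (33, 35): λ = (3·33² + 41)/(2·35) ≡ 14/9. 9⁻¹ ≡ 34 (mod 61), so λ ≡ 14·34 ≡ 49.
  x = λ² - 33 - 33 = 2401 - 66 ≡ 17; y = λ·(33 - 17) - 35 ≡ 17. → (17, 17)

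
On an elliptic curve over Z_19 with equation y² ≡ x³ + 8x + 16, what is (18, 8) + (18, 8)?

tangent at (18, 8): λ = (3·18² + 8)/(2·8) ≡ 11/16. 16⁻¹ ≡ 6 (mod 19), so λ ≡ 11·6 ≡ 9.
  x = λ² - 18 - 18 = 81 - 36 ≡ 7; y = λ·(18 - 7) - 8 ≡ 15. → (7, 15)

(7, 15)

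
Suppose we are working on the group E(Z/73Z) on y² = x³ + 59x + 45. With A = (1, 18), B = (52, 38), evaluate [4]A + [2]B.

First 4A:
Double-and-add on 4 = (100)₂. Start with A = (1, 18) for the leading 1-bit.
double: tangent at (1, 18): λ = (3·1² + 59)/(2·18) ≡ 62/36. 36⁻¹ ≡ 71 (mod 73), so λ ≡ 62·71 ≡ 22.
  x = λ² - 1 - 1 = 484 - 2 ≡ 44; y = λ·(1 - 44) - 18 ≡ 58. → (44, 58)
double: tangent at (44, 58): λ = (3·44² + 59)/(2·58) ≡ 27/43. 43⁻¹ ≡ 17 (mod 73) since 43·17 = 731 ≡ 1, so λ ≡ 27·17 ≡ 21.
  x = λ² - 44 - 44 = 441 - 88 ≡ 61; y = λ·(44 - 61) - 58 ≡ 23. → (61, 23)
4A = (61, 23).
Next 2B:
Repeated addition: build up to 2B.
2B: tangent at (52, 38): λ = (3·52² + 59)/(2·38) ≡ 68/3. 3⁻¹ ≡ 49 (mod 73) since 3·49 = 147 ≡ 1, so λ ≡ 68·49 ≡ 47.
  x = λ² - 52 - 52 = 2209 - 104 ≡ 61; y = λ·(52 - 61) - 38 ≡ 50. → (61, 50)
2B = (61, 50).
Finally 4A + 2B:
(61, 23) + (61, 50): same x and y₁ ≡ -y₂, so the sum is the point at infinity.

O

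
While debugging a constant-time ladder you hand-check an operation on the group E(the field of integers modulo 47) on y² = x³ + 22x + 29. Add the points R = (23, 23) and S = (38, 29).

(23, 23) + (38, 29). λ = (29 - 23)/(38 - 23) ≡ 6/15 mod 47. 15⁻¹ ≡ 22 (mod 47), so λ ≡ 38.
  x = λ² - 23 - 38 = 1444 - 61 ≡ 20; y = λ·(23 - 20) - 23 ≡ 44. → (20, 44)

(20, 44)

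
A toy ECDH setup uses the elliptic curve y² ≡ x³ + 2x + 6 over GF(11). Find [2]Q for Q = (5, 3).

(1, 8)

tangent at (5, 3): λ = (3·5² + 2)/(2·3) ≡ 0/6. 6⁻¹ ≡ 2 (mod 11) since 6·2 = 12 ≡ 1, so λ ≡ 0·2 ≡ 0.
  x = λ² - 5 - 5 = 0 - 10 ≡ 1; y = λ·(5 - 1) - 3 ≡ 8. → (1, 8)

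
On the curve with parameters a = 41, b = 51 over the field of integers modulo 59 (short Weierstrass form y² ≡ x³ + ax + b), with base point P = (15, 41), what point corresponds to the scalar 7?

Double-and-add on 7 = (111)₂. Start with P = (15, 41) for the leading 1-bit.
double: tangent at (15, 41): λ = (3·15² + 41)/(2·41) ≡ 8/23. 23⁻¹ ≡ 18 (mod 59), so λ ≡ 8·18 ≡ 26.
  x = λ² - 15 - 15 = 676 - 30 ≡ 56; y = λ·(15 - 56) - 41 ≡ 14. → (56, 14)
add P: (56, 14) + (15, 41). λ = (41 - 14)/(15 - 56) ≡ 27/18 mod 59. 18⁻¹ ≡ 23 (mod 59), so λ ≡ 31.
  x = λ² - 56 - 15 = 961 - 71 ≡ 5; y = λ·(56 - 5) - 14 ≡ 33. → (5, 33)
double: tangent at (5, 33): λ = (3·5² + 41)/(2·33) ≡ 57/7. 7⁻¹ ≡ 17 (mod 59) since 7·17 = 119 ≡ 1, so λ ≡ 57·17 ≡ 25.
  x = λ² - 5 - 5 = 625 - 10 ≡ 25; y = λ·(5 - 25) - 33 ≡ 57. → (25, 57)
add P: (25, 57) + (15, 41). λ = (41 - 57)/(15 - 25) ≡ 43/49 mod 59. 49⁻¹ ≡ 53 (mod 59), so λ ≡ 37.
  x = λ² - 25 - 15 = 1369 - 40 ≡ 31; y = λ·(25 - 31) - 57 ≡ 16. → (31, 16)

(31, 16)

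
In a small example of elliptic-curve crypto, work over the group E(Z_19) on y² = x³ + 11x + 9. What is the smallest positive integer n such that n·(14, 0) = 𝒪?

2

2P: (14, 0) + (14, 0): same x and y₁ ≡ -y₂, so the sum is 𝒪.
2P = 𝒪, so the order is 2.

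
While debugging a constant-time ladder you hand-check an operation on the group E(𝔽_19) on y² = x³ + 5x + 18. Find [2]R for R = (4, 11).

(17, 0)

tangent at (4, 11): λ = (3·4² + 5)/(2·11) ≡ 15/3. 3⁻¹ ≡ 13 (mod 19), so λ ≡ 15·13 ≡ 5.
  x = λ² - 4 - 4 = 25 - 8 ≡ 17; y = λ·(4 - 17) - 11 ≡ 0. → (17, 0)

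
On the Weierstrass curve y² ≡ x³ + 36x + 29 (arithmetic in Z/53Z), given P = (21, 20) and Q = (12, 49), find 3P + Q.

First 3P:
Repeated addition: build up to 3P.
2P: tangent at (21, 20): λ = (3·21² + 36)/(2·20) ≡ 34/40. 40⁻¹ ≡ 4 (mod 53), so λ ≡ 34·4 ≡ 30.
  x = λ² - 21 - 21 = 900 - 42 ≡ 10; y = λ·(21 - 10) - 20 ≡ 45. → (10, 45)
3P: (10, 45) + (21, 20). λ = (20 - 45)/(21 - 10) ≡ 28/11 mod 53. 11⁻¹ ≡ 29 (mod 53), so λ ≡ 17.
  x = λ² - 10 - 21 = 289 - 31 ≡ 46; y = λ·(10 - 46) - 45 ≡ 32. → (46, 32)
3P = (46, 32).
Finally 3P + Q:
(46, 32) + (12, 49). λ = (49 - 32)/(12 - 46) ≡ 17/19 mod 53. 19⁻¹ ≡ 14 (mod 53), so λ ≡ 26.
  x = λ² - 46 - 12 = 676 - 58 ≡ 35; y = λ·(46 - 35) - 32 ≡ 42. → (35, 42)

(35, 42)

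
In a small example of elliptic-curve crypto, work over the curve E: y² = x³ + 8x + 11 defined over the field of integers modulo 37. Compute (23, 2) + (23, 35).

O

The two points share x = 23 and their y-coordinates satisfy 2 + 35 ≡ 0 (mod 37), so they are inverses. Their sum is the point at infinity.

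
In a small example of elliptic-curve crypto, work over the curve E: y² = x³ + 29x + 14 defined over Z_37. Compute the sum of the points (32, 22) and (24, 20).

(25, 26)

(32, 22) + (24, 20). λ = (20 - 22)/(24 - 32) ≡ 35/29 mod 37. 29⁻¹ ≡ 23 (mod 37), so λ ≡ 28.
  x = λ² - 32 - 24 = 784 - 56 ≡ 25; y = λ·(32 - 25) - 22 ≡ 26. → (25, 26)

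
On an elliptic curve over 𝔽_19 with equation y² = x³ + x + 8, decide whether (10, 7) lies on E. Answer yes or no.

y² = 7² ≡ 11; x³ + 1x + 8 = 1018 ≡ 11 (mod 19). 11 = 11.

yes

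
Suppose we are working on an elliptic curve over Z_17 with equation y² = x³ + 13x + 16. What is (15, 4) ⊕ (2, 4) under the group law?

(15, 4) + (2, 4). λ = (4 - 4)/(2 - 15) ≡ 0/4 mod 17. 4⁻¹ ≡ 13 (mod 17) since 4·13 = 52 ≡ 1, so λ ≡ 0.
  x = λ² - 15 - 2 = 0 - 17 ≡ 0; y = λ·(15 - 0) - 4 ≡ 13. → (0, 13)

(0, 13)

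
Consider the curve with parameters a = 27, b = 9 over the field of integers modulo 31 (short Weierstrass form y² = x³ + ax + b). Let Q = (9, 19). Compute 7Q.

Repeated addition: build up to 7Q.
2Q: tangent at (9, 19): λ = (3·9² + 27)/(2·19) ≡ 22/7. 7⁻¹ ≡ 9 (mod 31) since 7·9 = 63 ≡ 1, so λ ≡ 22·9 ≡ 12.
  x = λ² - 9 - 9 = 144 - 18 ≡ 2; y = λ·(9 - 2) - 19 ≡ 3. → (2, 3)
3Q: (2, 3) + (9, 19). λ = (19 - 3)/(9 - 2) ≡ 16/7 mod 31. 7⁻¹ ≡ 9 (mod 31) since 7·9 = 63 ≡ 1, so λ ≡ 20.
  x = λ² - 2 - 9 = 400 - 11 ≡ 17; y = λ·(2 - 17) - 3 ≡ 7. → (17, 7)
4Q: (17, 7) + (9, 19). λ = (19 - 7)/(9 - 17) ≡ 12/23 mod 31. 23⁻¹ ≡ 27 (mod 31) since 23·27 = 621 ≡ 1, so λ ≡ 14.
  x = λ² - 17 - 9 = 196 - 26 ≡ 15; y = λ·(17 - 15) - 7 ≡ 21. → (15, 21)
5Q: (15, 21) + (9, 19). λ = (19 - 21)/(9 - 15) ≡ 29/25 mod 31. 25⁻¹ ≡ 5 (mod 31) since 25·5 = 125 ≡ 1, so λ ≡ 21.
  x = λ² - 15 - 9 = 441 - 24 ≡ 14; y = λ·(15 - 14) - 21 ≡ 0. → (14, 0)
6Q: (14, 0) + (9, 19). λ = (19 - 0)/(9 - 14) ≡ 19/26 mod 31. 26⁻¹ ≡ 6 (mod 31), so λ ≡ 21.
  x = λ² - 14 - 9 = 441 - 23 ≡ 15; y = λ·(14 - 15) - 0 ≡ 10. → (15, 10)
7Q: (15, 10) + (9, 19). λ = (19 - 10)/(9 - 15) ≡ 9/25 mod 31. 25⁻¹ ≡ 5 (mod 31) since 25·5 = 125 ≡ 1, so λ ≡ 14.
  x = λ² - 15 - 9 = 196 - 24 ≡ 17; y = λ·(15 - 17) - 10 ≡ 24. → (17, 24)

(17, 24)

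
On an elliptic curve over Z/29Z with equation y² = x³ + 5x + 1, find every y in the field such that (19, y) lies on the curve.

x³ + 5x + 1 = 6955 ≡ 24 (mod 29).
Square roots of 24 mod 29: 13 and 16 (since 13² = 169 ≡ 24).

13, 16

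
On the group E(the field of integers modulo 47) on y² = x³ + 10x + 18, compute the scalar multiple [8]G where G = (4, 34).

Double-and-add on 8 = (1000)₂. Start with G = (4, 34) for the leading 1-bit.
double: tangent at (4, 34): λ = (3·4² + 10)/(2·34) ≡ 11/21. 21⁻¹ ≡ 9 (mod 47), so λ ≡ 11·9 ≡ 5.
  x = λ² - 4 - 4 = 25 - 8 ≡ 17; y = λ·(4 - 17) - 34 ≡ 42. → (17, 42)
double: tangent at (17, 42): λ = (3·17² + 10)/(2·42) ≡ 31/37. 37⁻¹ ≡ 14 (mod 47) since 37·14 = 518 ≡ 1, so λ ≡ 31·14 ≡ 11.
  x = λ² - 17 - 17 = 121 - 34 ≡ 40; y = λ·(17 - 40) - 42 ≡ 34. → (40, 34)
double: tangent at (40, 34): λ = (3·40² + 10)/(2·34) ≡ 16/21. 21⁻¹ ≡ 9 (mod 47), so λ ≡ 16·9 ≡ 3.
  x = λ² - 40 - 40 = 9 - 80 ≡ 23; y = λ·(40 - 23) - 34 ≡ 17. → (23, 17)

(23, 17)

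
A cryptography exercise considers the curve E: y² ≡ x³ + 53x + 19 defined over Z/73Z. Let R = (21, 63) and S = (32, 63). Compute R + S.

(21, 63) + (32, 63). λ = (63 - 63)/(32 - 21) ≡ 0/11 mod 73. 11⁻¹ ≡ 20 (mod 73), so λ ≡ 0.
  x = λ² - 21 - 32 = 0 - 53 ≡ 20; y = λ·(21 - 20) - 63 ≡ 10. → (20, 10)

(20, 10)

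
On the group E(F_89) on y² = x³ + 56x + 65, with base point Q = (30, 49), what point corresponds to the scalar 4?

Double-and-add on 4 = (100)₂. Start with Q = (30, 49) for the leading 1-bit.
double: tangent at (30, 49): λ = (3·30² + 56)/(2·49) ≡ 86/9. 9⁻¹ ≡ 10 (mod 89), so λ ≡ 86·10 ≡ 59.
  x = λ² - 30 - 30 = 3481 - 60 ≡ 39; y = λ·(30 - 39) - 49 ≡ 43. → (39, 43)
double: tangent at (39, 43): λ = (3·39² + 56)/(2·43) ≡ 80/86. 86⁻¹ ≡ 59 (mod 89) since 86·59 = 5074 ≡ 1, so λ ≡ 80·59 ≡ 3.
  x = λ² - 39 - 39 = 9 - 78 ≡ 20; y = λ·(39 - 20) - 43 ≡ 14. → (20, 14)

(20, 14)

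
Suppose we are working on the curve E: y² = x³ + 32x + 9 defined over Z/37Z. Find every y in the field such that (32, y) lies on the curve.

x³ + 32x + 9 = 33801 ≡ 20 (mod 37).
20 is a non-residue mod 37; no y exists.

none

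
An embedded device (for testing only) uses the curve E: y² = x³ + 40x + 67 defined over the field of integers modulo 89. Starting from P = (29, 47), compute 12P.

Repeated addition: build up to 12P.
2P: tangent at (29, 47): λ = (3·29² + 40)/(2·47) ≡ 71/5. 5⁻¹ ≡ 18 (mod 89), so λ ≡ 71·18 ≡ 32.
  x = λ² - 29 - 29 = 1024 - 58 ≡ 76; y = λ·(29 - 76) - 47 ≡ 51. → (76, 51)
3P: (76, 51) + (29, 47). λ = (47 - 51)/(29 - 76) ≡ 85/42 mod 89. 42⁻¹ ≡ 53 (mod 89), so λ ≡ 55.
  x = λ² - 76 - 29 = 3025 - 105 ≡ 72; y = λ·(76 - 72) - 51 ≡ 80. → (72, 80)
4P: (72, 80) + (29, 47). λ = (47 - 80)/(29 - 72) ≡ 56/46 mod 89. 46⁻¹ ≡ 60 (mod 89) since 46·60 = 2760 ≡ 1, so λ ≡ 67.
  x = λ² - 72 - 29 = 4489 - 101 ≡ 27; y = λ·(72 - 27) - 80 ≡ 87. → (27, 87)
5P: (27, 87) + (29, 47). λ = (47 - 87)/(29 - 27) ≡ 49/2 mod 89. 2⁻¹ ≡ 45 (mod 89), so λ ≡ 69.
  x = λ² - 27 - 29 = 4761 - 56 ≡ 77; y = λ·(27 - 77) - 87 ≡ 23. → (77, 23)
6P: (77, 23) + (29, 47). λ = (47 - 23)/(29 - 77) ≡ 24/41 mod 89. 41⁻¹ ≡ 76 (mod 89) since 41·76 = 3116 ≡ 1, so λ ≡ 44.
  x = λ² - 77 - 29 = 1936 - 106 ≡ 50; y = λ·(77 - 50) - 23 ≡ 8. → (50, 8)
7P: (50, 8) + (29, 47). λ = (47 - 8)/(29 - 50) ≡ 39/68 mod 89. 68⁻¹ ≡ 72 (mod 89), so λ ≡ 49.
  x = λ² - 50 - 29 = 2401 - 79 ≡ 8; y = λ·(50 - 8) - 8 ≡ 3. → (8, 3)
8P: (8, 3) + (29, 47). λ = (47 - 3)/(29 - 8) ≡ 44/21 mod 89. 21⁻¹ ≡ 17 (mod 89) since 21·17 = 357 ≡ 1, so λ ≡ 36.
  x = λ² - 8 - 29 = 1296 - 37 ≡ 13; y = λ·(8 - 13) - 3 ≡ 84. → (13, 84)
9P: (13, 84) + (29, 47). λ = (47 - 84)/(29 - 13) ≡ 52/16 mod 89. 16⁻¹ ≡ 39 (mod 89) since 16·39 = 624 ≡ 1, so λ ≡ 70.
  x = λ² - 13 - 29 = 4900 - 42 ≡ 52; y = λ·(13 - 52) - 84 ≡ 34. → (52, 34)
10P: (52, 34) + (29, 47). λ = (47 - 34)/(29 - 52) ≡ 13/66 mod 89. 66⁻¹ ≡ 58 (mod 89) since 66·58 = 3828 ≡ 1, so λ ≡ 42.
  x = λ² - 52 - 29 = 1764 - 81 ≡ 81; y = λ·(52 - 81) - 34 ≡ 83. → (81, 83)
11P: (81, 83) + (29, 47). λ = (47 - 83)/(29 - 81) ≡ 53/37 mod 89. 37⁻¹ ≡ 77 (mod 89) since 37·77 = 2849 ≡ 1, so λ ≡ 76.
  x = λ² - 81 - 29 = 5776 - 110 ≡ 59; y = λ·(81 - 59) - 83 ≡ 76. → (59, 76)
12P: (59, 76) + (29, 47). λ = (47 - 76)/(29 - 59) ≡ 60/59 mod 89. 59⁻¹ ≡ 86 (mod 89), so λ ≡ 87.
  x = λ² - 59 - 29 = 7569 - 88 ≡ 5; y = λ·(59 - 5) - 76 ≡ 83. → (5, 83)

(5, 83)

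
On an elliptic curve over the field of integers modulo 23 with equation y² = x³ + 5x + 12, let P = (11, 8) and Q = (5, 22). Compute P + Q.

(11, 8) + (5, 22). λ = (22 - 8)/(5 - 11) ≡ 14/17 mod 23. 17⁻¹ ≡ 19 (mod 23), so λ ≡ 13.
  x = λ² - 11 - 5 = 169 - 16 ≡ 15; y = λ·(11 - 15) - 8 ≡ 9. → (15, 9)

(15, 9)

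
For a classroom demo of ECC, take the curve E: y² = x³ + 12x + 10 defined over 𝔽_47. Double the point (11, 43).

tangent at (11, 43): λ = (3·11² + 12)/(2·43) ≡ 46/39. 39⁻¹ ≡ 41 (mod 47) since 39·41 = 1599 ≡ 1, so λ ≡ 46·41 ≡ 6.
  x = λ² - 11 - 11 = 36 - 22 ≡ 14; y = λ·(11 - 14) - 43 ≡ 33. → (14, 33)

(14, 33)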